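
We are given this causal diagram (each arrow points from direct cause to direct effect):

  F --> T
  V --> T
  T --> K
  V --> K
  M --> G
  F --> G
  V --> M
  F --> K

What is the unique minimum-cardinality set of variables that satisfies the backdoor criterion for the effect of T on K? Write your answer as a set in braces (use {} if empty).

Variables eligible for adjustment (non-descendants of T, excluding T and K): {F, G, M, V}.
Backdoor paths from T to K:
  P1: T <- F -> G <- M <- V -> K
  P2: T <- F -> K
  P3: T <- V -> M -> G <- F -> K
  P4: T <- V -> K
The empty set is not sufficient: P2 (T <- F -> K) has no collider blocking it and no conditioned non-collider, so it is open.
Try {F, V}:
  P1: blocked at fork node F ∈ conditioning set.
  P2: blocked at fork node F ∈ conditioning set.
  P3: blocked at fork node V ∈ conditioning set.
  P4: blocked at fork node V ∈ conditioning set.
{F, V} contains no descendant of T and blocks every backdoor path.
Every element of {F, V} is needed (dropping F leaves P2 open; dropping V leaves P4 open), so no proper subset is valid.
Among all size-2 subsets of the eligible variables, only {F, V} blocks every backdoor path, so it is the unique smallest valid adjustment set.

{F, V}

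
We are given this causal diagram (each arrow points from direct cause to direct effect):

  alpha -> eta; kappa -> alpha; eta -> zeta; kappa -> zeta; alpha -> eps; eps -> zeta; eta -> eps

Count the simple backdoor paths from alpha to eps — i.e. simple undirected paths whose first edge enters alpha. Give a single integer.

A backdoor path from alpha to eps is any simple undirected path whose first edge points into alpha (i.e. leaves alpha via a parent).
Parents of alpha: {kappa}.
Enumerating:
  P1: alpha <- kappa -> zeta <- eta -> eps
  P2: alpha <- kappa -> zeta <- eps
That exhausts the simple backdoor paths. Count: 2.

2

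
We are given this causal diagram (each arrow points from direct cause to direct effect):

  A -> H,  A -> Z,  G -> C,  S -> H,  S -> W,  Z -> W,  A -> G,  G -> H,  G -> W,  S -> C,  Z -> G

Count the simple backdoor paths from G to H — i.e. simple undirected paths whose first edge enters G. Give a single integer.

A backdoor path from G to H is any simple undirected path whose first edge points into G (i.e. leaves G via a parent).
Parents of G: {A, Z}.
Enumerating:
  P1: G <- A -> Z -> W <- S -> H
  P2: G <- A -> H
  P3: G <- Z <- A -> H
  P4: G <- Z -> W <- S -> H
That exhausts the simple backdoor paths. Count: 4.

4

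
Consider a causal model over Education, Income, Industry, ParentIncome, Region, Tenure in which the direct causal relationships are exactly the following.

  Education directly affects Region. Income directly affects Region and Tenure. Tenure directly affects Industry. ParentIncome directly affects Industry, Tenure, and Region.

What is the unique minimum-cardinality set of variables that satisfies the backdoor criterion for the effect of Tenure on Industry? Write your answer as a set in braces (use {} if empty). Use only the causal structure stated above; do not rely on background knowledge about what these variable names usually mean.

Variables eligible for adjustment (non-descendants of Tenure, excluding Tenure and Industry): {Education, Income, ParentIncome, Region}.
Backdoor paths from Tenure to Industry:
  P1: Tenure <- Income -> Region <- ParentIncome -> Industry
  P2: Tenure <- ParentIncome -> Industry
The empty set is not sufficient: P2 (Tenure <- ParentIncome -> Industry) has no collider blocking it and no conditioned non-collider, so it is open.
Try {ParentIncome}:
  P1: blocked at collider Region (neither it nor any descendant is in the conditioning set).
  P2: blocked at fork node ParentIncome ∈ conditioning set.
{ParentIncome} contains no descendant of Tenure and blocks every backdoor path.
No other singleton works — e.g. {Income} leaves P2 open — so {ParentIncome} is the unique smallest valid adjustment set.

{ParentIncome}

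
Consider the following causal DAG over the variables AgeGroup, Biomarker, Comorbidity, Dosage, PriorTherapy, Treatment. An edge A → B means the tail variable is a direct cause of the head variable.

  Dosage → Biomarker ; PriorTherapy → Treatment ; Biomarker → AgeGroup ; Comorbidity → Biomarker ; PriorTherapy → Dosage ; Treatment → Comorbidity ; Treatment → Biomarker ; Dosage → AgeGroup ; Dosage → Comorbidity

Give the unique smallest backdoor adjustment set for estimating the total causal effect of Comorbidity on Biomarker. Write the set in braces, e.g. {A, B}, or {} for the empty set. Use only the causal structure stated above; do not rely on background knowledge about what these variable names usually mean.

{Dosage, Treatment}

Variables eligible for adjustment (non-descendants of Comorbidity, excluding Comorbidity and Biomarker): {Dosage, PriorTherapy, Treatment}.
Backdoor paths from Comorbidity to Biomarker:
  P1: Comorbidity <- Treatment <- PriorTherapy -> Dosage -> Biomarker
  P2: Comorbidity <- Treatment <- PriorTherapy -> Dosage -> AgeGroup <- Biomarker
  P3: Comorbidity <- Treatment -> Biomarker
  P4: Comorbidity <- Dosage <- PriorTherapy -> Treatment -> Biomarker
  P5: Comorbidity <- Dosage -> Biomarker
  P6: Comorbidity <- Dosage -> AgeGroup <- Biomarker
The empty set is not sufficient: P1 (Comorbidity <- Treatment <- PriorTherapy -> Dosage -> Biomarker) has no collider blocking it and no conditioned non-collider, so it is open.
Try {Dosage, Treatment}:
  P1: blocked at chain node Treatment ∈ conditioning set.
  P2: blocked at chain node Treatment ∈ conditioning set.
  P3: blocked at fork node Treatment ∈ conditioning set.
  P4: blocked at chain node Dosage ∈ conditioning set.
  P5: blocked at fork node Dosage ∈ conditioning set.
  P6: blocked at fork node Dosage ∈ conditioning set.
{Dosage, Treatment} contains no descendant of Comorbidity and blocks every backdoor path.
Every element of {Dosage, Treatment} is needed (dropping Dosage leaves P5 open; dropping Treatment leaves P3 open), so no proper subset is valid.
Among all size-2 subsets of the eligible variables, only {Dosage, Treatment} blocks every backdoor path, so it is the unique smallest valid adjustment set.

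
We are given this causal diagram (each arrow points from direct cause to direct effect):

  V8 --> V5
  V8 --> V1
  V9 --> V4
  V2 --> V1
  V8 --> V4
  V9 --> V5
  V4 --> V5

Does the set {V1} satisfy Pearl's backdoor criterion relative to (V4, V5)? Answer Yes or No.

No

Backdoor paths from V4 to V5 (paths whose first edge points into V4):
  P1: V4 <- V9 -> V5
  P2: V4 <- V8 -> V5
Condition 1 (no descendant of V4 in the set): holds — descendants of V4 are {V5}; none are in {V1}.
Condition 2 (every backdoor path blocked by {V1}):
  P1: open — no interior node is in the conditioning set.
  P2: open — no interior node is in the conditioning set.
{V1} does not satisfy the backdoor criterion.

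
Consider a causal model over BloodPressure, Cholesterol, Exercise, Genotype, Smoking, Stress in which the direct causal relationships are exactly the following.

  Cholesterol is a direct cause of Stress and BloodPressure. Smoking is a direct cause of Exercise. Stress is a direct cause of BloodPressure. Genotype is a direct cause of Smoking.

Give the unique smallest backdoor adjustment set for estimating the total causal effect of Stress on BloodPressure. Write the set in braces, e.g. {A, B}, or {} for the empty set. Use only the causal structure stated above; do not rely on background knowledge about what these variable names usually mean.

Variables eligible for adjustment (non-descendants of Stress, excluding Stress and BloodPressure): {Cholesterol, Exercise, Genotype, Smoking}.
Backdoor paths from Stress to BloodPressure:
  P1: Stress <- Cholesterol -> BloodPressure
The empty set is not sufficient: P1 (Stress <- Cholesterol -> BloodPressure) has no collider blocking it and no conditioned non-collider, so it is open.
Try {Cholesterol}:
  P1: blocked at fork node Cholesterol ∈ conditioning set.
{Cholesterol} contains no descendant of Stress and blocks every backdoor path.
No other singleton works — e.g. {Genotype} leaves P1 open — so {Cholesterol} is the unique smallest valid adjustment set.

{Cholesterol}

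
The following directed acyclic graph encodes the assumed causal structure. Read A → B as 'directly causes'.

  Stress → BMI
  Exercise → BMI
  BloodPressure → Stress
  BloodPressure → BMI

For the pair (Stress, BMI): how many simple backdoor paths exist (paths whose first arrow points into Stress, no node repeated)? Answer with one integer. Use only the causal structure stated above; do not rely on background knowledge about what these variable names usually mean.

A backdoor path from Stress to BMI is any simple undirected path whose first edge points into Stress (i.e. leaves Stress via a parent).
Parents of Stress: {BloodPressure}.
Enumerating:
  P1: Stress <- BloodPressure -> BMI
That exhausts the simple backdoor paths. Count: 1.

1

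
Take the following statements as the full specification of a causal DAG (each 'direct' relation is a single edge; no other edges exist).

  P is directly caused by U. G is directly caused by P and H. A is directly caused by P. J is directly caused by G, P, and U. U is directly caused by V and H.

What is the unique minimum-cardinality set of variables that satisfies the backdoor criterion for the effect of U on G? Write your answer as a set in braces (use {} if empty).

{H}

Variables eligible for adjustment (non-descendants of U, excluding U and G): {H, V}.
Backdoor paths from U to G:
  P1: U <- H -> G
The empty set is not sufficient: P1 (U <- H -> G) has no collider blocking it and no conditioned non-collider, so it is open.
Try {H}:
  P1: blocked at fork node H ∈ conditioning set.
{H} contains no descendant of U and blocks every backdoor path.
No other singleton works — e.g. {V} leaves P1 open — so {H} is the unique smallest valid adjustment set.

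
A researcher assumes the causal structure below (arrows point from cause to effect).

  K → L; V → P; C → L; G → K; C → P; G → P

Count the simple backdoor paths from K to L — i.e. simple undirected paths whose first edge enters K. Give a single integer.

1

A backdoor path from K to L is any simple undirected path whose first edge points into K (i.e. leaves K via a parent).
Parents of K: {G}.
Enumerating:
  P1: K <- G -> P <- C -> L
That exhausts the simple backdoor paths. Count: 1.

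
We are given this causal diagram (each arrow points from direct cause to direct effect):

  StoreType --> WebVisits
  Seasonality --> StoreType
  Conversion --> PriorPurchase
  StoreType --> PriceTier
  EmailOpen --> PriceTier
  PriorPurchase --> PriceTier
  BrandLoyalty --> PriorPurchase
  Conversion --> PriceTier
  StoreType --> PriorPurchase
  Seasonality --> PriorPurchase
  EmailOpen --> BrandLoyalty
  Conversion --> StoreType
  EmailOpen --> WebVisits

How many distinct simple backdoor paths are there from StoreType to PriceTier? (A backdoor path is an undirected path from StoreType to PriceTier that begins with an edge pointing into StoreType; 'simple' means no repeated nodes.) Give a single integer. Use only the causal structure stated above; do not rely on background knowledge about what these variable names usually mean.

A backdoor path from StoreType to PriceTier is any simple undirected path whose first edge points into StoreType (i.e. leaves StoreType via a parent).
Parents of StoreType: {Conversion, Seasonality}.
Enumerating:
  P1: StoreType <- Conversion -> PriorPurchase <- BrandLoyalty <- EmailOpen -> PriceTier
  P2: StoreType <- Conversion -> PriorPurchase -> PriceTier
  P3: StoreType <- Conversion -> PriceTier
  P4: StoreType <- Seasonality -> PriorPurchase <- Conversion -> PriceTier
  P5: StoreType <- Seasonality -> PriorPurchase <- BrandLoyalty <- EmailOpen -> PriceTier
  P6: StoreType <- Seasonality -> PriorPurchase -> PriceTier
That exhausts the simple backdoor paths. Count: 6.

6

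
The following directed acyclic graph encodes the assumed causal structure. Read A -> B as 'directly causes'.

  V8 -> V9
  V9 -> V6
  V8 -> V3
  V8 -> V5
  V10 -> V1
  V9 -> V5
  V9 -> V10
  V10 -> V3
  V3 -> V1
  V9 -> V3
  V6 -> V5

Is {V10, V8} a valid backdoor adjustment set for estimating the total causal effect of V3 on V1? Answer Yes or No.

Yes

Backdoor paths from V3 to V1 (paths whose first edge points into V3):
  P1: V3 <- V8 -> V9 -> V10 -> V1
  P2: V3 <- V8 -> V5 <- V9 -> V10 -> V1
  P3: V3 <- V8 -> V5 <- V6 <- V9 -> V10 -> V1
  P4: V3 <- V9 -> V10 -> V1
  P5: V3 <- V10 -> V1
Condition 1 (no descendant of V3 in the set): holds — descendants of V3 are {V1}; none are in {V10, V8}.
Condition 2 (every backdoor path blocked by {V10, V8}):
  P1: blocked at fork node V8 ∈ conditioning set.
  P2: blocked at fork node V8 ∈ conditioning set.
  P3: blocked at fork node V8 ∈ conditioning set.
  P4: blocked at chain node V10 ∈ conditioning set.
  P5: blocked at fork node V10 ∈ conditioning set.
{V10, V8} satisfies the backdoor criterion.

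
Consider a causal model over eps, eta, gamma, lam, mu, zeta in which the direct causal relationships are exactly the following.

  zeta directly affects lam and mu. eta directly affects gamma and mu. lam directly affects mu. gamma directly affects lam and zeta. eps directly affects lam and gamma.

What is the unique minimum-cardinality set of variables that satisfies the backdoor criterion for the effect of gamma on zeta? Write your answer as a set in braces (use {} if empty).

{}

Variables eligible for adjustment (non-descendants of gamma, excluding gamma and zeta): {eps, eta}.
Backdoor paths from gamma to zeta:
  P1: gamma <- eps -> lam <- zeta
  P2: gamma <- eps -> lam -> mu <- zeta
  P3: gamma <- eta -> mu <- zeta
  P4: gamma <- eta -> mu <- lam <- zeta
Each backdoor path contains an unconditioned collider, so every path is already blocked with the empty conditioning set:
  P1: blocked at collider lam (neither it nor any descendant is in the conditioning set).
  P2: blocked at collider mu (neither it nor any descendant is in the conditioning set).
  P3: blocked at collider mu (neither it nor any descendant is in the conditioning set).
  P4: blocked at collider mu (neither it nor any descendant is in the conditioning set).
The empty set is therefore the unique smallest valid set.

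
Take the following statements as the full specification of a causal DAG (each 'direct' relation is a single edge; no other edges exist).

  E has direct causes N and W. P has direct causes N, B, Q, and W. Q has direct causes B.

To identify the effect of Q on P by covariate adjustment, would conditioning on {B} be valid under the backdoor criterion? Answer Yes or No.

Backdoor paths from Q to P (paths whose first edge points into Q):
  P1: Q <- B -> P
Condition 1 (no descendant of Q in the set): holds — descendants of Q are {P}; none are in {B}.
Condition 2 (every backdoor path blocked by {B}):
  P1: blocked at fork node B ∈ conditioning set.
{B} satisfies the backdoor criterion.

Yes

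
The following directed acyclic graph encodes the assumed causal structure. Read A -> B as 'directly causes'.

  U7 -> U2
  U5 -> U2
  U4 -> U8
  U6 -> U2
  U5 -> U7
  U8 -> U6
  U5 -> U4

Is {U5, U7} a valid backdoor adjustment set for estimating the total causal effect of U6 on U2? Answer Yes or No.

Yes

Backdoor paths from U6 to U2 (paths whose first edge points into U6):
  P1: U6 <- U8 <- U4 <- U5 -> U7 -> U2
  P2: U6 <- U8 <- U4 <- U5 -> U2
Condition 1 (no descendant of U6 in the set): holds — descendants of U6 are {U2}; none are in {U5, U7}.
Condition 2 (every backdoor path blocked by {U5, U7}):
  P1: blocked at fork node U5 ∈ conditioning set.
  P2: blocked at fork node U5 ∈ conditioning set.
{U5, U7} satisfies the backdoor criterion.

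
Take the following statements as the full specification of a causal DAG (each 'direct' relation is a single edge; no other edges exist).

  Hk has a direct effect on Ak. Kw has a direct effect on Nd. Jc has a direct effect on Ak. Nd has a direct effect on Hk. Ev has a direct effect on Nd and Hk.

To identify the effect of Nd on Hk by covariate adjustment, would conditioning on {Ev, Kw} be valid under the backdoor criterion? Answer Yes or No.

Backdoor paths from Nd to Hk (paths whose first edge points into Nd):
  P1: Nd <- Ev -> Hk
Condition 1 (no descendant of Nd in the set): holds — descendants of Nd are {Ak, Hk}; none are in {Ev, Kw}.
Condition 2 (every backdoor path blocked by {Ev, Kw}):
  P1: blocked at fork node Ev ∈ conditioning set.
{Ev, Kw} satisfies the backdoor criterion.

Yes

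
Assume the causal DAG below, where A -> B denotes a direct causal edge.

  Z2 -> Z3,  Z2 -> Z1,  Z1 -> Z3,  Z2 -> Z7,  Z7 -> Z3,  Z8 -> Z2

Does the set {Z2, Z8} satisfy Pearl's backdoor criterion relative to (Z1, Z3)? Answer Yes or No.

Yes

Backdoor paths from Z1 to Z3 (paths whose first edge points into Z1):
  P1: Z1 <- Z2 -> Z7 -> Z3
  P2: Z1 <- Z2 -> Z3
Condition 1 (no descendant of Z1 in the set): holds — descendants of Z1 are {Z3}; none are in {Z2, Z8}.
Condition 2 (every backdoor path blocked by {Z2, Z8}):
  P1: blocked at fork node Z2 ∈ conditioning set.
  P2: blocked at fork node Z2 ∈ conditioning set.
{Z2, Z8} satisfies the backdoor criterion.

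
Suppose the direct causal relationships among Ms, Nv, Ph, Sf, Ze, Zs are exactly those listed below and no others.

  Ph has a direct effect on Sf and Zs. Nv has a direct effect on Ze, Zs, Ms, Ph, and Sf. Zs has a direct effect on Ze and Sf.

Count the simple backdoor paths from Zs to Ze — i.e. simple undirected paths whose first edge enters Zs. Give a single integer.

A backdoor path from Zs to Ze is any simple undirected path whose first edge points into Zs (i.e. leaves Zs via a parent).
Parents of Zs: {Nv, Ph}.
Enumerating:
  P1: Zs <- Nv -> Ze
  P2: Zs <- Ph <- Nv -> Ze
  P3: Zs <- Ph -> Sf <- Nv -> Ze
That exhausts the simple backdoor paths. Count: 3.

3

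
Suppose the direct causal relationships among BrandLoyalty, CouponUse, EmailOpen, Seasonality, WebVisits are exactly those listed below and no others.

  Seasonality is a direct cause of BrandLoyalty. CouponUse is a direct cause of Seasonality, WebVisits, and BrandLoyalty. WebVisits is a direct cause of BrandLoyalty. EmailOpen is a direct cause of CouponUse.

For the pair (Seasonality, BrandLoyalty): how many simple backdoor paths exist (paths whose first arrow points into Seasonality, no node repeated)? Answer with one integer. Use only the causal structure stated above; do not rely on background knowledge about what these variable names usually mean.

2

A backdoor path from Seasonality to BrandLoyalty is any simple undirected path whose first edge points into Seasonality (i.e. leaves Seasonality via a parent).
Parents of Seasonality: {CouponUse}.
Enumerating:
  P1: Seasonality <- CouponUse -> WebVisits -> BrandLoyalty
  P2: Seasonality <- CouponUse -> BrandLoyalty
That exhausts the simple backdoor paths. Count: 2.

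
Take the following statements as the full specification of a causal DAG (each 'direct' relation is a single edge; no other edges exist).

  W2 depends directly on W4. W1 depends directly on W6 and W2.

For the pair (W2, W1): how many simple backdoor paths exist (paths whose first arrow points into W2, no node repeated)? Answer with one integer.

A backdoor path from W2 to W1 is any simple undirected path whose first edge points into W2 (i.e. leaves W2 via a parent).
Parents of W2: {W4}.
No simple path from any parent of W2 reaches W1 without revisiting W2, so there are no backdoor paths.

0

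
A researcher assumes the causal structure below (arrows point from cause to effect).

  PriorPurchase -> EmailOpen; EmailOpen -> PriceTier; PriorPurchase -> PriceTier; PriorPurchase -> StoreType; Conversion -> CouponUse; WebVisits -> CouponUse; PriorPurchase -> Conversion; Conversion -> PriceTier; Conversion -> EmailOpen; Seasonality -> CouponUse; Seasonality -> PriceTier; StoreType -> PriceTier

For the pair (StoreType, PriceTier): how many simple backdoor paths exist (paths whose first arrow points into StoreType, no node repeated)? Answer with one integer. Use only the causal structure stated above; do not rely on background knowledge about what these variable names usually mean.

7

A backdoor path from StoreType to PriceTier is any simple undirected path whose first edge points into StoreType (i.e. leaves StoreType via a parent).
Parents of StoreType: {PriorPurchase}.
Enumerating:
  P1: StoreType <- PriorPurchase -> Conversion -> EmailOpen -> PriceTier
  P2: StoreType <- PriorPurchase -> Conversion -> CouponUse <- Seasonality -> PriceTier
  P3: StoreType <- PriorPurchase -> Conversion -> PriceTier
  P4: StoreType <- PriorPurchase -> EmailOpen <- Conversion -> CouponUse <- Seasonality -> PriceTier
  P5: StoreType <- PriorPurchase -> EmailOpen <- Conversion -> PriceTier
  P6: StoreType <- PriorPurchase -> EmailOpen -> PriceTier
  P7: StoreType <- PriorPurchase -> PriceTier
That exhausts the simple backdoor paths. Count: 7.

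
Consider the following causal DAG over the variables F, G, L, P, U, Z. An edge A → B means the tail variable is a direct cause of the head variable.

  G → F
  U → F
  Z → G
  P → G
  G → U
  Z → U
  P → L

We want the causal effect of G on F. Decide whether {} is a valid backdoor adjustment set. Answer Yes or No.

No

Backdoor paths from G to F (paths whose first edge points into G):
  P1: G <- Z -> U -> F
Condition 1 (no descendant of G in the set): holds — descendants of G are {F, U}; none are in {}.
Condition 2 (every backdoor path blocked by {}):
  P1: open — no interior node is in the conditioning set.
{} does not satisfy the backdoor criterion.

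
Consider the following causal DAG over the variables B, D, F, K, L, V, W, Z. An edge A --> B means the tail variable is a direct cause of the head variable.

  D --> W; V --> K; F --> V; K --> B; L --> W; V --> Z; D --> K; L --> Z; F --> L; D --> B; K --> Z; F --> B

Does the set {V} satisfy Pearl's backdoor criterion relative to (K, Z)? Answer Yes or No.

Backdoor paths from K to Z (paths whose first edge points into K):
  P1: K <- D -> W <- L <- F -> V -> Z
  P2: K <- D -> W <- L -> Z
  P3: K <- D -> B <- F -> L -> Z
  P4: K <- D -> B <- F -> V -> Z
  P5: K <- V <- F -> L -> Z
  P6: K <- V <- F -> B <- D -> W <- L -> Z
  P7: K <- V -> Z
Condition 1 (no descendant of K in the set): holds — descendants of K are {B, Z}; none are in {V}.
Condition 2 (every backdoor path blocked by {V}):
  P1: blocked at collider W (neither it nor any descendant is in the conditioning set).
  P2: blocked at collider W (neither it nor any descendant is in the conditioning set).
  P3: blocked at collider B (neither it nor any descendant is in the conditioning set).
  P4: blocked at collider B (neither it nor any descendant is in the conditioning set).
  P5: blocked at chain node V ∈ conditioning set.
  P6: blocked at chain node V ∈ conditioning set.
  P7: blocked at fork node V ∈ conditioning set.
{V} satisfies the backdoor criterion.

Yes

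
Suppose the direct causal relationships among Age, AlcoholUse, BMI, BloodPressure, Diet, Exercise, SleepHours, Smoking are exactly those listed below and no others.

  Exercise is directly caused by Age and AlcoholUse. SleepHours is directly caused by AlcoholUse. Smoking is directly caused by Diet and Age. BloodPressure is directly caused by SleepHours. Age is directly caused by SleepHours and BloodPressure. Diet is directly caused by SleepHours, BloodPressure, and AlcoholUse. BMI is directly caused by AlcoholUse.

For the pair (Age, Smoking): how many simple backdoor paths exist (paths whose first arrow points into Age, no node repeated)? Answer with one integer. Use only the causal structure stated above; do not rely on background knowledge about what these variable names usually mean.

6

A backdoor path from Age to Smoking is any simple undirected path whose first edge points into Age (i.e. leaves Age via a parent).
Parents of Age: {BloodPressure, SleepHours}.
Enumerating:
  P1: Age <- SleepHours <- AlcoholUse -> Diet -> Smoking
  P2: Age <- SleepHours -> BloodPressure -> Diet -> Smoking
  P3: Age <- SleepHours -> Diet -> Smoking
  P4: Age <- BloodPressure <- SleepHours <- AlcoholUse -> Diet -> Smoking
  P5: Age <- BloodPressure <- SleepHours -> Diet -> Smoking
  P6: Age <- BloodPressure -> Diet -> Smoking
That exhausts the simple backdoor paths. Count: 6.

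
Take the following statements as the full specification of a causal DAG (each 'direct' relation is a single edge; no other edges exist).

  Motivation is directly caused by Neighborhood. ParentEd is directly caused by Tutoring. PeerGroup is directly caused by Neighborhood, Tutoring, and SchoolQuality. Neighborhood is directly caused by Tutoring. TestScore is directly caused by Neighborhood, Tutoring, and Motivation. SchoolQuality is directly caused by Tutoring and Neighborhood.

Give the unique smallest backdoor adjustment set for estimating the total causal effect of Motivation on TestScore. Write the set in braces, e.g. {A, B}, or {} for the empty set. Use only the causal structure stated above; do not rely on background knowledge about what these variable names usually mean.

{Neighborhood}

Variables eligible for adjustment (non-descendants of Motivation, excluding Motivation and TestScore): {Neighborhood, ParentEd, PeerGroup, SchoolQuality, Tutoring}.
Backdoor paths from Motivation to TestScore:
  P1: Motivation <- Neighborhood <- Tutoring -> TestScore
  P2: Motivation <- Neighborhood -> SchoolQuality <- Tutoring -> TestScore
  P3: Motivation <- Neighborhood -> SchoolQuality -> PeerGroup <- Tutoring -> TestScore
  P4: Motivation <- Neighborhood -> PeerGroup <- Tutoring -> TestScore
  P5: Motivation <- Neighborhood -> PeerGroup <- SchoolQuality <- Tutoring -> TestScore
  P6: Motivation <- Neighborhood -> TestScore
The empty set is not sufficient: P1 (Motivation <- Neighborhood <- Tutoring -> TestScore) has no collider blocking it and no conditioned non-collider, so it is open.
Try {Neighborhood}:
  P1: blocked at chain node Neighborhood ∈ conditioning set.
  P2: blocked at fork node Neighborhood ∈ conditioning set.
  P3: blocked at fork node Neighborhood ∈ conditioning set.
  P4: blocked at fork node Neighborhood ∈ conditioning set.
  P5: blocked at fork node Neighborhood ∈ conditioning set.
  P6: blocked at fork node Neighborhood ∈ conditioning set.
{Neighborhood} contains no descendant of Motivation and blocks every backdoor path.
No other singleton works — e.g. {Tutoring} leaves P6 open — so {Neighborhood} is the unique smallest valid adjustment set.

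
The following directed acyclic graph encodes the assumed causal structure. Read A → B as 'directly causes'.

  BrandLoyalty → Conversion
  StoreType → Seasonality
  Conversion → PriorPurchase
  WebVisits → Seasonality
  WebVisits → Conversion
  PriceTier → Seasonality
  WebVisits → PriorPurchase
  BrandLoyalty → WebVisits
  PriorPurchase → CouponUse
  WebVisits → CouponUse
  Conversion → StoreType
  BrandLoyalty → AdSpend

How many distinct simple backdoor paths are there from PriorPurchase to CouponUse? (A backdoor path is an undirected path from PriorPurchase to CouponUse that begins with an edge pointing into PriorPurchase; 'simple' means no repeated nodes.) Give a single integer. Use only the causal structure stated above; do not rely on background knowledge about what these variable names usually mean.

A backdoor path from PriorPurchase to CouponUse is any simple undirected path whose first edge points into PriorPurchase (i.e. leaves PriorPurchase via a parent).
Parents of PriorPurchase: {Conversion, WebVisits}.
Enumerating:
  P1: PriorPurchase <- WebVisits -> CouponUse
  P2: PriorPurchase <- Conversion <- BrandLoyalty -> WebVisits -> CouponUse
  P3: PriorPurchase <- Conversion <- WebVisits -> CouponUse
  P4: PriorPurchase <- Conversion -> StoreType -> Seasonality <- WebVisits -> CouponUse
That exhausts the simple backdoor paths. Count: 4.

4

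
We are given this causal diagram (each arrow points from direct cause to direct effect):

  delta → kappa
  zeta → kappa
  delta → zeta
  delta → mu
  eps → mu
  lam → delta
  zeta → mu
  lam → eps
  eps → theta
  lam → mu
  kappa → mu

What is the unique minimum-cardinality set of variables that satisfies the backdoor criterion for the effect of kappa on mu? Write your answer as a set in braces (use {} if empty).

Variables eligible for adjustment (non-descendants of kappa, excluding kappa and mu): {delta, eps, lam, theta, zeta}.
Backdoor paths from kappa to mu:
  P1: kappa <- delta <- lam -> eps -> mu
  P2: kappa <- delta <- lam -> mu
  P3: kappa <- delta -> zeta -> mu
  P4: kappa <- delta -> mu
  P5: kappa <- zeta <- delta <- lam -> eps -> mu
  P6: kappa <- zeta <- delta <- lam -> mu
  P7: kappa <- zeta <- delta -> mu
  P8: kappa <- zeta -> mu
The empty set is not sufficient: P1 (kappa <- delta <- lam -> eps -> mu) has no collider blocking it and no conditioned non-collider, so it is open.
Try {delta, zeta}:
  P1: blocked at chain node delta ∈ conditioning set.
  P2: blocked at chain node delta ∈ conditioning set.
  P3: blocked at fork node delta ∈ conditioning set.
  P4: blocked at fork node delta ∈ conditioning set.
  P5: blocked at chain node zeta ∈ conditioning set.
  P6: blocked at chain node zeta ∈ conditioning set.
  P7: blocked at chain node zeta ∈ conditioning set.
  P8: blocked at fork node zeta ∈ conditioning set.
{delta, zeta} contains no descendant of kappa and blocks every backdoor path.
Every element of {delta, zeta} is needed (dropping delta leaves P1 open; dropping zeta leaves P8 open), so no proper subset is valid.
Among all size-2 subsets of the eligible variables, only {delta, zeta} blocks every backdoor path, so it is the unique smallest valid adjustment set.

{delta, zeta}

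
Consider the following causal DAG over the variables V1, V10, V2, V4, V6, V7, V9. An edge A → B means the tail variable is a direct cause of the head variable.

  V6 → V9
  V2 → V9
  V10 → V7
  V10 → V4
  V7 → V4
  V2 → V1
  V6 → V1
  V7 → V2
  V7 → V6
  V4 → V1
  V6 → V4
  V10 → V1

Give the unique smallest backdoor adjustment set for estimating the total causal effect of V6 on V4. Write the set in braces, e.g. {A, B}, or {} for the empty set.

Variables eligible for adjustment (non-descendants of V6, excluding V6 and V4): {V10, V2, V7}.
Backdoor paths from V6 to V4:
  P1: V6 <- V7 <- V10 -> V4
  P2: V6 <- V7 <- V10 -> V1 <- V4
  P3: V6 <- V7 -> V2 -> V1 <- V10 -> V4
  P4: V6 <- V7 -> V2 -> V1 <- V4
  P5: V6 <- V7 -> V4
The empty set is not sufficient: P1 (V6 <- V7 <- V10 -> V4) has no collider blocking it and no conditioned non-collider, so it is open.
Try {V7}:
  P1: blocked at chain node V7 ∈ conditioning set.
  P2: blocked at chain node V7 ∈ conditioning set.
  P3: blocked at fork node V7 ∈ conditioning set.
  P4: blocked at fork node V7 ∈ conditioning set.
  P5: blocked at fork node V7 ∈ conditioning set.
{V7} contains no descendant of V6 and blocks every backdoor path.
No other singleton works — e.g. {V10} leaves P5 open — so {V7} is the unique smallest valid adjustment set.

{V7}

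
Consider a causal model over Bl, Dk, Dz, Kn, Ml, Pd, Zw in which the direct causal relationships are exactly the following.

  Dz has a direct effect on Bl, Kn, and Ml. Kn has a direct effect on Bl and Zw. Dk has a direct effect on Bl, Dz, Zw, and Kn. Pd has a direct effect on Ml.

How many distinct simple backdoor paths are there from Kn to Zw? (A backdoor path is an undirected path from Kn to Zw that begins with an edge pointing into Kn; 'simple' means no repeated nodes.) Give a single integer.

A backdoor path from Kn to Zw is any simple undirected path whose first edge points into Kn (i.e. leaves Kn via a parent).
Parents of Kn: {Dk, Dz}.
Enumerating:
  P1: Kn <- Dk -> Zw
  P2: Kn <- Dz <- Dk -> Zw
  P3: Kn <- Dz -> Bl <- Dk -> Zw
That exhausts the simple backdoor paths. Count: 3.

3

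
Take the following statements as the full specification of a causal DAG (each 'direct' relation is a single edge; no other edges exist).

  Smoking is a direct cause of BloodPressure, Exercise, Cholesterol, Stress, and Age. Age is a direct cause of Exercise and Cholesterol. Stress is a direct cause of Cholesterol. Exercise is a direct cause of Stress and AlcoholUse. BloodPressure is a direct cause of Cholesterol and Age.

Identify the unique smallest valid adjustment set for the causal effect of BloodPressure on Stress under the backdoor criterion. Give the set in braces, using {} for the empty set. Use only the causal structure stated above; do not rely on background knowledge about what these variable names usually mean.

Variables eligible for adjustment (non-descendants of BloodPressure, excluding BloodPressure and Stress): {Smoking}.
Backdoor paths from BloodPressure to Stress:
  P1: BloodPressure <- Smoking -> Age -> Exercise -> Stress
  P2: BloodPressure <- Smoking -> Age -> Cholesterol <- Stress
  P3: BloodPressure <- Smoking -> Exercise <- Age -> Cholesterol <- Stress
  P4: BloodPressure <- Smoking -> Exercise -> Stress
  P5: BloodPressure <- Smoking -> Stress
  P6: BloodPressure <- Smoking -> Cholesterol <- Age -> Exercise -> Stress
  P7: BloodPressure <- Smoking -> Cholesterol <- Stress
The empty set is not sufficient: P1 (BloodPressure <- Smoking -> Age -> Exercise -> Stress) has no collider blocking it and no conditioned non-collider, so it is open.
Try {Smoking}:
  P1: blocked at fork node Smoking ∈ conditioning set.
  P2: blocked at fork node Smoking ∈ conditioning set.
  P3: blocked at fork node Smoking ∈ conditioning set.
  P4: blocked at fork node Smoking ∈ conditioning set.
  P5: blocked at fork node Smoking ∈ conditioning set.
  P6: blocked at fork node Smoking ∈ conditioning set.
  P7: blocked at fork node Smoking ∈ conditioning set.
{Smoking} contains no descendant of BloodPressure and blocks every backdoor path.
{Smoking} is the unique smallest valid adjustment set.

{Smoking}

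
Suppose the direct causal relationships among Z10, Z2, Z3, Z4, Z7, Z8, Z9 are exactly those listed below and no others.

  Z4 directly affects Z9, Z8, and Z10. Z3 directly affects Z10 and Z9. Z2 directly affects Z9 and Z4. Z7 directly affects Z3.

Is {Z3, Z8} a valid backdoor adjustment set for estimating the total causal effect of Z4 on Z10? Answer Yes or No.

Backdoor paths from Z4 to Z10 (paths whose first edge points into Z4):
  P1: Z4 <- Z2 -> Z9 <- Z3 -> Z10
Condition 1 (no descendant of Z4 in the set): FAILS — Z8 is a descendant of Z4.
Condition 2 (every backdoor path blocked by {Z3, Z8}):
  P1: blocked at collider Z9 (neither it nor any descendant is in the conditioning set).
{Z3, Z8} does not satisfy the backdoor criterion.

No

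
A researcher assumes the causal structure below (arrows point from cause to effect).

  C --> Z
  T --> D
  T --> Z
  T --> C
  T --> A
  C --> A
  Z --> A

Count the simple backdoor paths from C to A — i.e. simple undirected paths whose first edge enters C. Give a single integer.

A backdoor path from C to A is any simple undirected path whose first edge points into C (i.e. leaves C via a parent).
Parents of C: {T}.
Enumerating:
  P1: C <- T -> Z -> A
  P2: C <- T -> A
That exhausts the simple backdoor paths. Count: 2.

2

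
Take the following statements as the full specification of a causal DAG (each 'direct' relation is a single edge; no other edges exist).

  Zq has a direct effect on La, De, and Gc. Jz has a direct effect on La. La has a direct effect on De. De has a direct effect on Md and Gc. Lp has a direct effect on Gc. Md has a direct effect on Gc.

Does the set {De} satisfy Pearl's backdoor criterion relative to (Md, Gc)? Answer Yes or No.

Backdoor paths from Md to Gc (paths whose first edge points into Md):
  P1: Md <- De <- Zq -> Gc
  P2: Md <- De <- La <- Zq -> Gc
  P3: Md <- De -> Gc
Condition 1 (no descendant of Md in the set): holds — descendants of Md are {Gc}; none are in {De}.
Condition 2 (every backdoor path blocked by {De}):
  P1: blocked at chain node De ∈ conditioning set.
  P2: blocked at chain node De ∈ conditioning set.
  P3: blocked at fork node De ∈ conditioning set.
{De} satisfies the backdoor criterion.

Yes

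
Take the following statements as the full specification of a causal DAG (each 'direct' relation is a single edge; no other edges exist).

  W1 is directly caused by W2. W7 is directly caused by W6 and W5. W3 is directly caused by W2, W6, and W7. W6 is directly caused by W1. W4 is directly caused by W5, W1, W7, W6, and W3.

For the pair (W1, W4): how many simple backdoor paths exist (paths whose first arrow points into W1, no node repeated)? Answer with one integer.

A backdoor path from W1 to W4 is any simple undirected path whose first edge points into W1 (i.e. leaves W1 via a parent).
Parents of W1: {W2}.
Enumerating:
  P1: W1 <- W2 -> W3 <- W6 -> W7 <- W5 -> W4
  P2: W1 <- W2 -> W3 <- W6 -> W7 -> W4
  P3: W1 <- W2 -> W3 <- W6 -> W4
  P4: W1 <- W2 -> W3 <- W7 <- W5 -> W4
  P5: W1 <- W2 -> W3 <- W7 <- W6 -> W4
  P6: W1 <- W2 -> W3 <- W7 -> W4
  P7: W1 <- W2 -> W3 -> W4
That exhausts the simple backdoor paths. Count: 7.

7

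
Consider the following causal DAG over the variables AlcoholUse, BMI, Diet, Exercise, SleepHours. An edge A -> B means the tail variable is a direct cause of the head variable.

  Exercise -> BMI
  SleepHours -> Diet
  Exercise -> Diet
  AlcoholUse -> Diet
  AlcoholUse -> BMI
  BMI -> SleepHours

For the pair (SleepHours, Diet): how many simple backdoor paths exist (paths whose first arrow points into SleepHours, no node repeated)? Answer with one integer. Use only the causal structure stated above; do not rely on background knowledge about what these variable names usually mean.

2

A backdoor path from SleepHours to Diet is any simple undirected path whose first edge points into SleepHours (i.e. leaves SleepHours via a parent).
Parents of SleepHours: {BMI}.
Enumerating:
  P1: SleepHours <- BMI <- AlcoholUse -> Diet
  P2: SleepHours <- BMI <- Exercise -> Diet
That exhausts the simple backdoor paths. Count: 2.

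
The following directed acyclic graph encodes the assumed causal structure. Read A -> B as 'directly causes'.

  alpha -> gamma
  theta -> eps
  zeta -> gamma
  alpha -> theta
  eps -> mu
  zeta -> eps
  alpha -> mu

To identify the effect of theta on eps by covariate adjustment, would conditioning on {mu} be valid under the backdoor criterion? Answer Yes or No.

Backdoor paths from theta to eps (paths whose first edge points into theta):
  P1: theta <- alpha -> gamma <- zeta -> eps
  P2: theta <- alpha -> mu <- eps
Condition 1 (no descendant of theta in the set): FAILS — mu is a descendant of theta.
Condition 2 (every backdoor path blocked by {mu}):
  P1: blocked at collider gamma (neither it nor any descendant is in the conditioning set).
  P2: open — collider(s) mu are conditioned on (or have a conditioned descendant) and no non-collider on the path is in the set.
{mu} does not satisfy the backdoor criterion.

No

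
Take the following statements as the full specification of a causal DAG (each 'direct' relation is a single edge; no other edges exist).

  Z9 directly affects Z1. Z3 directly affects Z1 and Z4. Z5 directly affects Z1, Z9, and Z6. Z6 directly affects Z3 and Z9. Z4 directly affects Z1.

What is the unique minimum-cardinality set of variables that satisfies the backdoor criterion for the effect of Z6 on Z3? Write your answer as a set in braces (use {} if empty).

Variables eligible for adjustment (non-descendants of Z6, excluding Z6 and Z3): {Z5}.
Backdoor paths from Z6 to Z3:
  P1: Z6 <- Z5 -> Z9 -> Z1 <- Z3
  P2: Z6 <- Z5 -> Z9 -> Z1 <- Z4 <- Z3
  P3: Z6 <- Z5 -> Z1 <- Z3
  P4: Z6 <- Z5 -> Z1 <- Z4 <- Z3
Each backdoor path contains an unconditioned collider, so every path is already blocked with the empty conditioning set:
  P1: blocked at collider Z1 (neither it nor any descendant is in the conditioning set).
  P2: blocked at collider Z1 (neither it nor any descendant is in the conditioning set).
  P3: blocked at collider Z1 (neither it nor any descendant is in the conditioning set).
  P4: blocked at collider Z1 (neither it nor any descendant is in the conditioning set).
The empty set is therefore the unique smallest valid set.

{}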